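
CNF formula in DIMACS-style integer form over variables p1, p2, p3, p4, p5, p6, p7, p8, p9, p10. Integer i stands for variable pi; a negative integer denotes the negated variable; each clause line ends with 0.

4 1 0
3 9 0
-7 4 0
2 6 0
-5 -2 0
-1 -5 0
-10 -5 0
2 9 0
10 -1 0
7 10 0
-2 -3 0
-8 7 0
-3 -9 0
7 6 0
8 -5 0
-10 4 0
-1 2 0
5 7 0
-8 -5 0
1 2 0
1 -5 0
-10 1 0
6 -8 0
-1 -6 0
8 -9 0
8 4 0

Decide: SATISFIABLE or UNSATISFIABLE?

p4 occurs only positively in the remaining clauses — set p4 = True.
Try p1 = False.
  then p2 is forced to True.
  then p5 is forced to False.
  then p3 is forced to False.
  then p9 is forced to True.
  then p7 is forced to True.
  then p10 is forced to False.
  then p8 is forced to True.
  then p6 is forced to True.
Every clause has at least one true literal under this assignment.
So p1=F, p2=T, p3=F, p4=T, p5=F, p6=T, p7=T, p8=T, p9=T, p10=F is a satisfying assignment.

SATISFIABLE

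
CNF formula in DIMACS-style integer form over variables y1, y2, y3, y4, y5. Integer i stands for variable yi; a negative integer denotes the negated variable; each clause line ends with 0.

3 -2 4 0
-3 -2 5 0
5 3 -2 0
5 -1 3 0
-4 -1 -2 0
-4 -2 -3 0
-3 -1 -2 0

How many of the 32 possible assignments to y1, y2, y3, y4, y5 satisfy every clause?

Case analysis on y2 and y3:
  y2=T, y3=T: remaining (y1,y4,y5) ∈ {(F,F,T)} — 1.
  y2=T, y3=F: remaining (y1,y4,y5) ∈ {(F,T,T)} — 1.
  y2=F, y3=T: y1, y4, y5 free → 2^3 = 8.
  y2=F, y3=F: y4 free; 3 ways for (y1,y5) × 2^1 = 6.
Total: 1 + 1 + 8 + 6 = 16.

16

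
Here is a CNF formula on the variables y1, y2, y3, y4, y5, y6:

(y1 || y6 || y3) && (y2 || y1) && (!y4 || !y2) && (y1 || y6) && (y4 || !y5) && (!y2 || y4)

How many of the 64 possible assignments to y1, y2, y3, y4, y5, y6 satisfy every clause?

Split on y1, then y2.
  y1=T, y2=T: a clause becomes empty — 0.
  y1=T, y2=F: y3, y6 free; 3 ways for (y4,y5) × 2^2 = 12.
  y1=F, y2=T: a clause becomes empty — 0.
  y1=F, y2=F: a clause becomes empty — 0.
Total: 0 + 12 + 0 + 0 = 12.

12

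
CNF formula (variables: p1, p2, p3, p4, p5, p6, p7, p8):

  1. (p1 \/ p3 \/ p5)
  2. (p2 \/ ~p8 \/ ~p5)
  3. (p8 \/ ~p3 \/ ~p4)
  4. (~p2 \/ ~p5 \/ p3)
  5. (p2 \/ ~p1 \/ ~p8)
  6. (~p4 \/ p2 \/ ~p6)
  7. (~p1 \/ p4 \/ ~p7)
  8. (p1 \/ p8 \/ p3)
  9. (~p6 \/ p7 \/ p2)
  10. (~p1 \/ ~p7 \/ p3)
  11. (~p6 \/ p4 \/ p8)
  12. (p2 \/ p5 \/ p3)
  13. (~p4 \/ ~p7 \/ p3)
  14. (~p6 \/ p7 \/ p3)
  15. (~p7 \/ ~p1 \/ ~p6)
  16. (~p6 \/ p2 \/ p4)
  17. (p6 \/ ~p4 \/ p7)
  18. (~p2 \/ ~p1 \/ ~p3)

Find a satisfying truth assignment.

Branch on p1: take p1 = False.
Set p2 = True and propagate.
For the remaining variables, p3 = True, p4 = True, p5 = False, p6 = False, p7 = True, p8 = True works.
Every clause has at least one true literal under this assignment.

p1=0  p2=1  p3=1  p4=1  p5=0  p6=0  p7=1  p8=1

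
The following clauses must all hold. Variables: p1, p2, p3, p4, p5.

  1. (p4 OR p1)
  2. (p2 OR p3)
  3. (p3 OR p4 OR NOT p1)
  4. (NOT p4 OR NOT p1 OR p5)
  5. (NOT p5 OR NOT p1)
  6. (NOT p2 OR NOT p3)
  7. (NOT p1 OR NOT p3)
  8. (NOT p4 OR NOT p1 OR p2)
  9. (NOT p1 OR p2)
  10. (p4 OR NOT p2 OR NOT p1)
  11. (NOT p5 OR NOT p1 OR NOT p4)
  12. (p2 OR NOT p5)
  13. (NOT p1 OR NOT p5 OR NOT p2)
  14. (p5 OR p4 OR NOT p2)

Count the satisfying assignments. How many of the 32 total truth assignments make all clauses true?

Satisfying assignments:
  p1=F p2=F p3=T p4=T p5=F
  p1=F p2=T p3=F p4=T p5=F
  p1=F p2=T p3=F p4=T p5=T
Count: 3.

3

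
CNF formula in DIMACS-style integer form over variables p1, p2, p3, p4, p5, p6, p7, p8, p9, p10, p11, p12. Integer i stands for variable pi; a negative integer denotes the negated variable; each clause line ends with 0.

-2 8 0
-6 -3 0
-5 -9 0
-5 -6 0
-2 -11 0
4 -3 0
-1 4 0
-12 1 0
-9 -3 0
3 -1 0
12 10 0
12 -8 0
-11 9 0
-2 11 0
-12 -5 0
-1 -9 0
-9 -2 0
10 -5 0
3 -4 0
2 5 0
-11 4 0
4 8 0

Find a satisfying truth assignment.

p1 = 0, p2 = 0, p3 = 1, p4 = 1, p5 = 1, p6 = 0, p7 = 0, p8 = 0, p9 = 0, p10 = 1, p11 = 0, p12 = 0

Pure literal: p6 appears only negated; assign p6 = False.
p10 occurs only positively in the remaining clauses — set p10 = True.
Set p1 = False and propagate.
  then p12 is forced to False.
  then p8 is forced to False.
  then p2 is forced to False.
  then p5 is forced to True.
  then p9 is forced to False.
  then p11 is forced to False.
  then p4 is forced to True.
  then p3 is forced to True.
p7 is now unconstrained; take p7 = False.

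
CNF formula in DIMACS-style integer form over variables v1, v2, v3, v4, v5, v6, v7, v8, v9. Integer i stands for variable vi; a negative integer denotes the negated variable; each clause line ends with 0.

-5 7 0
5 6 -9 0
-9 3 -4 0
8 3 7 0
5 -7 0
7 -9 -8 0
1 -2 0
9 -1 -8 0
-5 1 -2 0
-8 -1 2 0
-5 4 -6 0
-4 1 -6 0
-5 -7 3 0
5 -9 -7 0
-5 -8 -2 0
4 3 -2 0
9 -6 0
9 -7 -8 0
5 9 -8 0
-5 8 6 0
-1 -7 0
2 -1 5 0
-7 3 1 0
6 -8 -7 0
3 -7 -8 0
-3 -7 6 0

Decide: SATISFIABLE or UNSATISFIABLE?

Branch on v1: take v1 = True.
  then v7 is forced to False.
  then v5 is forced to False.
  then v2 is forced to True.
For the remaining variables, v3 = True, v4 = False, v6 = False, v8 = False, v9 = False works.
So v1=True, v2=True, v3=True, v4=False, v5=False, v6=False, v7=False, v8=False, v9=False is a satisfying assignment.

SATISFIABLE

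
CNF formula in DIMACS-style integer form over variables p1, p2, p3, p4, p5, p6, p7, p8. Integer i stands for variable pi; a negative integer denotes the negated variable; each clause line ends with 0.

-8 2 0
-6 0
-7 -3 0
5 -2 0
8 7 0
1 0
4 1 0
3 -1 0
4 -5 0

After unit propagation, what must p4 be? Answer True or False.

Unit clause (¬p6) sets p6 = False.
(p1) stands alone — p1 = True.
(p3 ∨ ¬p1) with p1 = True leaves only p3, so p3 = True.
(¬p7 ∨ ¬p3) with p3 = True leaves only ¬p7, so p7 = False.
From (p7 ∨ p8) and p7 = False: p8 = True.
(¬p8 ∨ p2): since p8 = True, the clause reduces to (p2). p2 = True.
From (p5 ∨ ¬p2) and p2 = True: p5 = True.
From (¬p5 ∨ p4) and p5 = True: p4 = True.

True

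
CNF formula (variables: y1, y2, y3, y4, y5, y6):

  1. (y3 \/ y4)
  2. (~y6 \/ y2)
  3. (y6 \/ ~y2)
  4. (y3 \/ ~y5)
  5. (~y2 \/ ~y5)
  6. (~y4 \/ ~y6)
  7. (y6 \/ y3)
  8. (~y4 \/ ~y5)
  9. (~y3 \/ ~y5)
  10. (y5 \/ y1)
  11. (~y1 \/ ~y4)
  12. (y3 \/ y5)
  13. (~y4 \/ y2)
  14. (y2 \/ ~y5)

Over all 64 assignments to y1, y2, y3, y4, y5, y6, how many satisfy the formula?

Satisfying assignments:
  y1=T y2=F y3=T y4=F y5=F y6=F
  y1=T y2=T y3=T y4=F y5=F y6=T
Count: 2.

2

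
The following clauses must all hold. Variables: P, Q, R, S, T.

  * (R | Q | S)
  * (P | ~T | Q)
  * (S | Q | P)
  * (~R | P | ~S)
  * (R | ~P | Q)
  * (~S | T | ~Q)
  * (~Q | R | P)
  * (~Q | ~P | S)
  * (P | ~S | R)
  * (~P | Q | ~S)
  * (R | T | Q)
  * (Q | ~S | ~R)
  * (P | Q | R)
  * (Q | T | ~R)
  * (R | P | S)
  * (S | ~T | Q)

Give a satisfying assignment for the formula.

P=1, Q=1, R=1, S=1, T=1

Check each clause:
  1. (Q | S | R) — Q is true.
  2. (Q | ~T | P) — P is true.
  3. (S | Q | P) — P is true.
  4. (~S | P | ~R) — P is true.
  5. (R | ~P | Q) — Q is true.
  6. (T | ~S | ~Q) — T is true.
  7. (R | ~Q | P) — P is true.
  8. (~P | S | ~Q) — S is true.
  9. (R | ~S | P) — P is true.
  10. (Q | ~S | ~P) — Q is true.
  11. (T | Q | R) — Q is true.
  12. (~R | Q | ~S) — Q is true.
  13. (P | R | Q) — P is true.
  14. (T | Q | ~R) — Q is true.
  15. (R | P | S) — P is true.
  16. (S | Q | ~T) — Q is true.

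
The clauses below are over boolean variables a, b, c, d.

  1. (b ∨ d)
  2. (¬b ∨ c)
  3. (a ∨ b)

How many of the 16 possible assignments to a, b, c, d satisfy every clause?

6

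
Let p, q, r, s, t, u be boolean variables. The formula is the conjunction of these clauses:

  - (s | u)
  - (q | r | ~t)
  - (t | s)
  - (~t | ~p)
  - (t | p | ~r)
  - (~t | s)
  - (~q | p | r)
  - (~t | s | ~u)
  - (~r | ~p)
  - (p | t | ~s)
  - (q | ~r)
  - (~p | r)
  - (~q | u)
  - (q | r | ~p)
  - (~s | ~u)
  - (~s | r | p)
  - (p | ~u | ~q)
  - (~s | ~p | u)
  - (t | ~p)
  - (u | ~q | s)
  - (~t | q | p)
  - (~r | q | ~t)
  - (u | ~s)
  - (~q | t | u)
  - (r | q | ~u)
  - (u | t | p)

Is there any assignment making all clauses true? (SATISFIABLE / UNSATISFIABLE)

UNSATISFIABLE

p = True:
  propagation gives t=False; an empty clause results — contradiction.
p = False:
  q = True:
    propagation gives r=True, t=True, s=True, u=True; an empty clause results — contradiction.
  q = False:
    propagation gives r=False, t=False, s=True; an empty clause results — contradiction.
Every branch closes, so no satisfying assignment exists.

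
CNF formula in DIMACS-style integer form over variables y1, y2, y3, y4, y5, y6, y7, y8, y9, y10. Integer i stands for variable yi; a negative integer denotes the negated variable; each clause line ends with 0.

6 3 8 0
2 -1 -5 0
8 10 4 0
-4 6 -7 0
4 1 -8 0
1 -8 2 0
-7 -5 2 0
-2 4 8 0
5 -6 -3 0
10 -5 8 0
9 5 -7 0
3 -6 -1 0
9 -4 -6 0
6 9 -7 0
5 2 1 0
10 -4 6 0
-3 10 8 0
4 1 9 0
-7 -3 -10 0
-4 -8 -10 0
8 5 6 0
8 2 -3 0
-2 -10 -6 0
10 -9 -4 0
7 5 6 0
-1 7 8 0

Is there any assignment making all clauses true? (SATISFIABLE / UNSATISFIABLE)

Try y1 = True.
For the remaining variables, y2 = True, y3 = True, y4 = False, y5 = True, y6 = True, y7 = False, y8 = True, y9 = False, y10 = False works.
Every clause has at least one true literal under this assignment.
So y1=1  y2=1  y3=1  y4=0  y5=1  y6=1  y7=0  y8=1  y9=0  y10=0 is a satisfying assignment.

SATISFIABLE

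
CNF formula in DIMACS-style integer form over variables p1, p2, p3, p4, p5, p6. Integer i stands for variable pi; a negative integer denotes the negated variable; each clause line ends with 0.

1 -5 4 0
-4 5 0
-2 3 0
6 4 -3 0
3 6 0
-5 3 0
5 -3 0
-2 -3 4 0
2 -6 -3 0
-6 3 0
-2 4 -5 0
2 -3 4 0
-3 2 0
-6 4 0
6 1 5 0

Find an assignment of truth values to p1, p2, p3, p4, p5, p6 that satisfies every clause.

Set p1 = False and propagate.
For the remaining variables, p2 = True, p3 = True, p4 = True, p5 = True, p6 = True works.

p1=False  p2=True  p3=True  p4=True  p5=True  p6=True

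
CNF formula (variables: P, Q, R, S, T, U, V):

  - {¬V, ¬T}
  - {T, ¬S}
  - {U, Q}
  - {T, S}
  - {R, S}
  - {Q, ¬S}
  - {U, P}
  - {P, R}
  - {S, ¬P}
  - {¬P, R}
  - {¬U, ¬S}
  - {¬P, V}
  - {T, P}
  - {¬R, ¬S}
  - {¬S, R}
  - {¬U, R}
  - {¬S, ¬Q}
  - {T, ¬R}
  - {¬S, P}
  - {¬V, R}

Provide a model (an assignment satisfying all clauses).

P = 0, Q = 0, R = 1, S = 0, T = 1, U = 1, V = 0

Set P = False and propagate.
  then U is forced to True.
  then R is forced to True.
  then S is forced to False.
  then T is forced to True.
  then V is forced to False.
Q is now unconstrained; take Q = False.
Every clause has at least one true literal under this assignment.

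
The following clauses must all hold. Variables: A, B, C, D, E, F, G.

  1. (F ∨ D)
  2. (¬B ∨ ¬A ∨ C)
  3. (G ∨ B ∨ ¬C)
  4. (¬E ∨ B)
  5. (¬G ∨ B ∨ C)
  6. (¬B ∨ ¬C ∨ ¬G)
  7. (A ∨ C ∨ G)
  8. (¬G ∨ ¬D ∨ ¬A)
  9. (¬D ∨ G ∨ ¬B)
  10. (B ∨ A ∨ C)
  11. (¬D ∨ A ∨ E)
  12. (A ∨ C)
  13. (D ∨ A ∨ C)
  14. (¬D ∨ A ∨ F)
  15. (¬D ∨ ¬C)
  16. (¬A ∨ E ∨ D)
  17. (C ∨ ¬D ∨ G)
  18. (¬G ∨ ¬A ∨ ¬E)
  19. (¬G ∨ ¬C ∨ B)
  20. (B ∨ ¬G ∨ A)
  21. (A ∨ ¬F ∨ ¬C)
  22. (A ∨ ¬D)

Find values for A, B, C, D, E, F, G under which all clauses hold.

A=True, B=True, C=True, D=False, E=True, F=True, G=False

Check each clause:
  1. (F ∨ D) — F is true.
  2. (¬A ∨ C ∨ ¬B) — C is true.
  3. (G ∨ ¬C ∨ B) — B is true.
  4. (¬E ∨ B) — B is true.
  5. (C ∨ B ∨ ¬G) — ¬G is true.
  6. (¬B ∨ ¬G ∨ ¬C) — ¬G is true.
  7. (C ∨ A ∨ G) — A is true.
  8. (¬G ∨ ¬D ∨ ¬A) — ¬G is true.
  9. (G ∨ ¬D ∨ ¬B) — ¬D is true.
  10. (C ∨ A ∨ B) — A is true.
  11. (¬D ∨ A ∨ E) — A is true.
  12. (A ∨ C) — A is true.
  13. (C ∨ D ∨ A) — A is true.
  14. (F ∨ ¬D ∨ A) — A is true.
  15. (¬D ∨ ¬C) — ¬D is true.
  16. (D ∨ E ∨ ¬A) — E is true.
  17. (C ∨ ¬D ∨ G) — C is true.
  18. (¬G ∨ ¬E ∨ ¬A) — ¬G is true.
  19. (¬C ∨ B ∨ ¬G) — ¬G is true.
  20. (A ∨ B ∨ ¬G) — A is true.
  21. (¬C ∨ ¬F ∨ A) — A is true.
  22. (¬D ∨ A) — A is true.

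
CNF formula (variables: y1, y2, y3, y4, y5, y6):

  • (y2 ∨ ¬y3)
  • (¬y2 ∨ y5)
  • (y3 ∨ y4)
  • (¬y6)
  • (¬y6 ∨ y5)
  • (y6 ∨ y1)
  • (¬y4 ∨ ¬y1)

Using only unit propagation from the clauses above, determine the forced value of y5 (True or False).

(¬y6) is a unit clause: y6 = False.
From (y6 ∨ y1) and y6 = False: y1 = True.
(¬y4 ∨ ¬y1) with y1 = True leaves only ¬y4, so y4 = False.
(y3 ∨ y4) with y4 = False leaves only y3, so y3 = True.
In (¬y3 ∨ y2), ¬y3 is now false; y2 must hold, so y2 = True.
In (¬y2 ∨ y5), ¬y2 is now false; y5 must hold, so y5 = True.

True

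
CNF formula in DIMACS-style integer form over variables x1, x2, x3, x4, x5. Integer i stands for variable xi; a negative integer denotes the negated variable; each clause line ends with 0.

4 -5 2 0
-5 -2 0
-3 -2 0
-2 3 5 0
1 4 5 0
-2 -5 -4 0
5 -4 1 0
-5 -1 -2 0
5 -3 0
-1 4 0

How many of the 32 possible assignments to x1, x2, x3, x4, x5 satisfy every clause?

The models are:
  x1=0 x2=0 x3=0 x4=1 x5=1
  x1=0 x2=0 x3=1 x4=1 x5=1
  x1=1 x2=0 x3=0 x4=1 x5=0
  x1=1 x2=0 x3=0 x4=1 x5=1
  x1=1 x2=0 x3=1 x4=1 x5=1
Count: 5.

5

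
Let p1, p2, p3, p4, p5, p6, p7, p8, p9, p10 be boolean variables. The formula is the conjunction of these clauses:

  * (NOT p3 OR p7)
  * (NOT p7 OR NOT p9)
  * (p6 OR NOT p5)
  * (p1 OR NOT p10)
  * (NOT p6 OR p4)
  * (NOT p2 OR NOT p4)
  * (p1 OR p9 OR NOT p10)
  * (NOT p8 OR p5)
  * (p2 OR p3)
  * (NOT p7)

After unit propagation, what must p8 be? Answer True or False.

False

(NOT p7) stands alone — p7 = False.
In (NOT p3 OR p7), p7 is now false; NOT p3 must hold, so p3 = False.
In (p3 OR p2), p3 is now false; p2 must hold, so p2 = True.
(NOT p2 OR NOT p4) with p2 = True leaves only NOT p4, so p4 = False.
From (NOT p6 OR p4) and p4 = False: p6 = False.
From (NOT p5 OR p6) and p6 = False: p5 = False.
(p5 OR NOT p8) with p5 = False leaves only NOT p8, so p8 = False.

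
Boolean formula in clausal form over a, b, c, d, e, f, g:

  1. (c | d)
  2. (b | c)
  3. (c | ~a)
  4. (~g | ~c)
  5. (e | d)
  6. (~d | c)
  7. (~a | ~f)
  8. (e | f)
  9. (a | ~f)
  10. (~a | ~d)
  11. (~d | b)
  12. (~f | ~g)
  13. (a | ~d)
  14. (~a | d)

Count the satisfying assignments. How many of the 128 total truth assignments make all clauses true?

2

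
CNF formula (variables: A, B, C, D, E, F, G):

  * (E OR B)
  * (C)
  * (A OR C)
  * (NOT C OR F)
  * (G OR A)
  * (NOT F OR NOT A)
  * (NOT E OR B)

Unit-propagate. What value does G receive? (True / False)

True

(C) stands alone — C = True.
In (F OR NOT C), NOT C is now false; F must hold, so F = True.
In (NOT F OR NOT A), NOT F is now false; NOT A must hold, so A = False.
In (A OR G), A is now false; G must hold, so G = True.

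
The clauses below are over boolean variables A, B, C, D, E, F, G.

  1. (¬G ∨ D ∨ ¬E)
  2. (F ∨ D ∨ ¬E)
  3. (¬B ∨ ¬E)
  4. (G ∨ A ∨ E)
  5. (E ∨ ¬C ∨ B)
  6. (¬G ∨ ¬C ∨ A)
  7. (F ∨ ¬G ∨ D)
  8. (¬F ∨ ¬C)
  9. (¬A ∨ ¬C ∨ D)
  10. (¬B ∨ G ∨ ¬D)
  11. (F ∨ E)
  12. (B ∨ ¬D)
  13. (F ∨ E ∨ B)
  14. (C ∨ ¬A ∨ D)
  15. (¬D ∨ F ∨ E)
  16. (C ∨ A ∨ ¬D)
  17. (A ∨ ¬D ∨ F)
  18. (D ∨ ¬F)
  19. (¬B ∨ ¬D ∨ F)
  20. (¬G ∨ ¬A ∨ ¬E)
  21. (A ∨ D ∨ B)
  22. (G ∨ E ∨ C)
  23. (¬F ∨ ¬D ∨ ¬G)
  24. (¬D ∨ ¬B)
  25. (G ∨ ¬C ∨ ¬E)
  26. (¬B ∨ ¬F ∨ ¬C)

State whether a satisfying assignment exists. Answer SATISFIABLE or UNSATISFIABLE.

D = True:
  propagation gives B=True; an empty clause results — contradiction.
D = False:
  propagation gives F=False, E=False; an empty clause results — contradiction.
Every branch closes, so no satisfying assignment exists.

UNSATISFIABLE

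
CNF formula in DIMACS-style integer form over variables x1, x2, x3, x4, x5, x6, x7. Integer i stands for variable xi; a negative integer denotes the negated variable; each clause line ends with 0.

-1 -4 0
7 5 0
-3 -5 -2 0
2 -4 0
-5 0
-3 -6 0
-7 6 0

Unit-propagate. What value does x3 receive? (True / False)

False

(~x5) stands alone — x5 = False.
In (x7 \/ x5), x5 is now false; x7 must hold, so x7 = True.
In (~x7 \/ x6), ~x7 is now false; x6 must hold, so x6 = True.
In (~x3 \/ ~x6), ~x6 is now false; ~x3 must hold, so x3 = False.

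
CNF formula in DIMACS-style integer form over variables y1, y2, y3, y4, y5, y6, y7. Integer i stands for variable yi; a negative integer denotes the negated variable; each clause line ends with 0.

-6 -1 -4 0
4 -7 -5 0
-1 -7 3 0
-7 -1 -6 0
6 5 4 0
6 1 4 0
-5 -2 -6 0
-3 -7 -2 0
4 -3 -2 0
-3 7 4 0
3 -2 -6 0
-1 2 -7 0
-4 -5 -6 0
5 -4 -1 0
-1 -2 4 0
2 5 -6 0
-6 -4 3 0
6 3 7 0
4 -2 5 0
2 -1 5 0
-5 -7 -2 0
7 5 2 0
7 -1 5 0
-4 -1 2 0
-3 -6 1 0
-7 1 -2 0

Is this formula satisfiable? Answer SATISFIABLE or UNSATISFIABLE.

SATISFIABLE

Try y1 = False.
For the remaining variables, y2 = False, y3 = False, y4 = True, y5 = False, y6 = False, y7 = True works.
Every clause has at least one true literal under this assignment.
So y1=False, y2=False, y3=False, y4=True, y5=False, y6=False, y7=True is a satisfying assignment.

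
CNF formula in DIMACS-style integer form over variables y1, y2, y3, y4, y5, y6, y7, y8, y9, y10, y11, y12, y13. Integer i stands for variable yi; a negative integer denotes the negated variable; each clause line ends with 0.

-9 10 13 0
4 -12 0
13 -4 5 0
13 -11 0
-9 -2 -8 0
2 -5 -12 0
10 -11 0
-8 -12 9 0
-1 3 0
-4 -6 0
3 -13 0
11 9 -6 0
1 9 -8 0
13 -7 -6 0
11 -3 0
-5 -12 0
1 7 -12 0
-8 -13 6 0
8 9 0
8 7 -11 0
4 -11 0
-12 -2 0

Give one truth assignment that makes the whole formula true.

y1=False  y2=False  y3=False  y4=True  y5=True  y6=False  y7=True  y8=False  y9=True  y10=True  y11=False  y12=False  y13=False

Check each clause:
  1. (y13 || y10 || !y9) — y10 is true.
  2. (y4 || !y12) — y4 is true.
  3. (!y4 || y13 || y5) — y5 is true.
  4. (y13 || !y11) — !y11 is true.
  5. (!y2 || !y8 || !y9) — !y8 is true.
  6. (!y12 || !y5 || y2) — !y12 is true.
  7. (!y11 || y10) — y10 is true.
  8. (!y12 || !y8 || y9) — !y8 is true.
  9. (!y1 || y3) — !y1 is true.
  10. (!y6 || !y4) — !y6 is true.
  11. (y3 || !y13) — !y13 is true.
  12. (y11 || !y6 || y9) — y9 is true.
  13. (!y8 || y1 || y9) — !y8 is true.
  14. (y13 || !y7 || !y6) — !y6 is true.
  15. (!y3 || y11) — !y3 is true.
  16. (!y12 || !y5) — !y12 is true.
  17. (!y12 || y1 || y7) — !y12 is true.
  18. (!y13 || y6 || !y8) — !y8 is true.
  19. (y8 || y9) — y9 is true.
  20. (!y11 || y8 || y7) — !y11 is true.
  21. (!y11 || y4) — y4 is true.
  22. (!y12 || !y2) — !y12 is true.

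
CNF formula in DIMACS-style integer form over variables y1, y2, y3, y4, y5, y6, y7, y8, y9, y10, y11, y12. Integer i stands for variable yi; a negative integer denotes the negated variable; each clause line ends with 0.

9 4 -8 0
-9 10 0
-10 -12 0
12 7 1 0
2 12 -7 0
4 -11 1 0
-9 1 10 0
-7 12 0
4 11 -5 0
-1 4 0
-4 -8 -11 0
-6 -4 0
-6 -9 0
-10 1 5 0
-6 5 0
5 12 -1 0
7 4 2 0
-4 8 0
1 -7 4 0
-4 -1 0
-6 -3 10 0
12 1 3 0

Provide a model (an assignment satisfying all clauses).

y1=F  y2=T  y3=T  y4=T  y5=T  y6=F  y7=T  y8=T  y9=F  y10=F  y11=F  y12=T

Check each clause:
  1. (y9 ∨ y4 ∨ ¬y8) — y4 is true.
  2. (¬y9 ∨ y10) — ¬y9 is true.
  3. (¬y10 ∨ ¬y12) — ¬y10 is true.
  4. (y1 ∨ y7 ∨ y12) — y12 is true.
  5. (¬y7 ∨ y2 ∨ y12) — y2 is true.
  6. (¬y11 ∨ y4 ∨ y1) — y4 is true.
  7. (¬y9 ∨ y10 ∨ y1) — ¬y9 is true.
  8. (y12 ∨ ¬y7) — y12 is true.
  9. (y4 ∨ y11 ∨ ¬y5) — y4 is true.
  10. (y4 ∨ ¬y1) — y4 is true.
  11. (¬y11 ∨ ¬y4 ∨ ¬y8) — ¬y11 is true.
  12. (¬y6 ∨ ¬y4) — ¬y6 is true.
  13. (¬y9 ∨ ¬y6) — ¬y6 is true.
  14. (¬y10 ∨ y1 ∨ y5) — y5 is true.
  15. (y5 ∨ ¬y6) — ¬y6 is true.
  16. (¬y1 ∨ y5 ∨ y12) — y12 is true.
  17. (y4 ∨ y7 ∨ y2) — y2 is true.
  18. (y8 ∨ ¬y4) — y8 is true.
  19. (y4 ∨ ¬y7 ∨ y1) — y4 is true.
  20. (¬y4 ∨ ¬y1) — ¬y1 is true.
  21. (¬y3 ∨ ¬y6 ∨ y10) — ¬y6 is true.
  22. (y12 ∨ y3 ∨ y1) — y3 is true.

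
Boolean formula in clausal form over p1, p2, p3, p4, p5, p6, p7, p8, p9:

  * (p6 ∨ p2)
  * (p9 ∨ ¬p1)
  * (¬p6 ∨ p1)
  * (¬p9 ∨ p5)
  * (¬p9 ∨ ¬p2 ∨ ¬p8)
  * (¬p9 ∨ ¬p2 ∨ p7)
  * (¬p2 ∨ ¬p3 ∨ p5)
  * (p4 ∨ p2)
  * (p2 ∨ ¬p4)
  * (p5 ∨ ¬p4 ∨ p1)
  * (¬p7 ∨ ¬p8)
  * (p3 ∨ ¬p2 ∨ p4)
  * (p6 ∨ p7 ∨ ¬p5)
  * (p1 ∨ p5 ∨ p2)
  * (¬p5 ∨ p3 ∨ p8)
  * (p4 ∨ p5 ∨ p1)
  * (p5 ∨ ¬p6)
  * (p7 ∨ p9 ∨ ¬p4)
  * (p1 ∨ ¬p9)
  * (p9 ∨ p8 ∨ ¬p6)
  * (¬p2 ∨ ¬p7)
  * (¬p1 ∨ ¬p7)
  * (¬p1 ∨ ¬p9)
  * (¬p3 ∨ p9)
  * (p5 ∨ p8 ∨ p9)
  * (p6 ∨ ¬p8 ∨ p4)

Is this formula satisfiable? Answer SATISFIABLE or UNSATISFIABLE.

UNSATISFIABLE

p9 = True:
  propagation gives p5=True, p1=True; an empty clause results — contradiction.
p9 = False:
  propagation gives p1=False, p6=False, p2=True, p7=False; an empty clause results — contradiction.
Every branch closes, so no satisfying assignment exists.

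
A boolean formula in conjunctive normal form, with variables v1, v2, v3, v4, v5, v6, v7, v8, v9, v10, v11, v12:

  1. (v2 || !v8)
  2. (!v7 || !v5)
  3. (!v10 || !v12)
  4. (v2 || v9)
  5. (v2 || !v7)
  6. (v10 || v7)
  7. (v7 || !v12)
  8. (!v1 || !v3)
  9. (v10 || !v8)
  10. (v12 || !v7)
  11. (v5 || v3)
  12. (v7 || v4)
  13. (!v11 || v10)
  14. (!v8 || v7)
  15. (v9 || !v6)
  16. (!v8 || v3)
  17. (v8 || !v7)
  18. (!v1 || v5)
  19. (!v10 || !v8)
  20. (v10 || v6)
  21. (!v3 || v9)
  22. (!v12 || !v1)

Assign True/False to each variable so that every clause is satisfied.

v1 = F  v2 = F  v3 = T  v4 = T  v5 = T  v6 = F  v7 = F  v8 = F  v9 = T  v10 = T  v11 = T  v12 = F

Pure literal: v1 appears only negated; assign v1 = False.
Pure literal: v4 appears only positively; assign v4 = True.
Try v2 = False.
  then v8 is forced to False.
  then v9 is forced to True.
  then v7 is forced to False.
  then v10 is forced to True.
  then v12 is forced to False.
Try v3 = True.
v5, v6, v11 are now unconstrained; take v5 = True, v6 = False, v11 = True.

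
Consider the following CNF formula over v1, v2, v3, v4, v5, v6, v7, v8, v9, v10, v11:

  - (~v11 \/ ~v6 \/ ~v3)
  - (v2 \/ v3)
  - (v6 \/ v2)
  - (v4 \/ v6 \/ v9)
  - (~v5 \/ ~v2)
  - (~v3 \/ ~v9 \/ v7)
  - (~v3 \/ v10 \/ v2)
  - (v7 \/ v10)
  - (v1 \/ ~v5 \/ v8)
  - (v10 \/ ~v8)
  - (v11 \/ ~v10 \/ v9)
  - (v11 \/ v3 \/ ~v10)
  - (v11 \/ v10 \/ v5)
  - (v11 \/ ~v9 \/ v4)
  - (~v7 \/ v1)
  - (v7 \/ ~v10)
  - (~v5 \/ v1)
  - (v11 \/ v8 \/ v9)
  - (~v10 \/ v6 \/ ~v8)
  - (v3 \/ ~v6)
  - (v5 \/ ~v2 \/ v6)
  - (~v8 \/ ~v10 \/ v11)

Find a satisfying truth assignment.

v1 occurs only positively in the remaining clauses — set v1 = True.
v4 occurs only positively in the remaining clauses — set v4 = True.
Set v2 = False and propagate.
  then v3 is forced to True.
  then v6 is forced to True.
  then v11 is forced to False.
  then v10 is forced to True.
  then v9 is forced to True.
  then v7 is forced to True.
  then v8 is forced to False.
v5 is now unconstrained; take v5 = True.
Check each clause:
  1. (~v6 \/ ~v11 \/ ~v3) — ~v11 is true.
  2. (v3 \/ v2) — v3 is true.
  3. (v6 \/ v2) — v6 is true.
  4. (v4 \/ v6 \/ v9) — v9 is true.
  5. (~v5 \/ ~v2) — ~v2 is true.
  6. (~v3 \/ ~v9 \/ v7) — v7 is true.
  7. (v10 \/ v2 \/ ~v3) — v10 is true.
  8. (v7 \/ v10) — v10 is true.
  9. (v8 \/ v1 \/ ~v5) — v1 is true.
  10. (~v8 \/ v10) — ~v8 is true.
  11. (~v10 \/ v11 \/ v9) — v9 is true.
  12. (v11 \/ v3 \/ ~v10) — v3 is true.
  13. (v10 \/ v11 \/ v5) — v10 is true.
  14. (~v9 \/ v4 \/ v11) — v4 is true.
  15. (v1 \/ ~v7) — v1 is true.
  16. (~v10 \/ v7) — v7 is true.
  17. (~v5 \/ v1) — v1 is true.
  18. (v9 \/ v11 \/ v8) — v9 is true.
  19. (~v10 \/ ~v8 \/ v6) — ~v8 is true.
  20. (v3 \/ ~v6) — v3 is true.
  21. (v6 \/ ~v2 \/ v5) — v5 is true.
  22. (~v10 \/ ~v8 \/ v11) — ~v8 is true.

v1=True, v2=False, v3=True, v4=True, v5=True, v6=True, v7=True, v8=False, v9=True, v10=True, v11=False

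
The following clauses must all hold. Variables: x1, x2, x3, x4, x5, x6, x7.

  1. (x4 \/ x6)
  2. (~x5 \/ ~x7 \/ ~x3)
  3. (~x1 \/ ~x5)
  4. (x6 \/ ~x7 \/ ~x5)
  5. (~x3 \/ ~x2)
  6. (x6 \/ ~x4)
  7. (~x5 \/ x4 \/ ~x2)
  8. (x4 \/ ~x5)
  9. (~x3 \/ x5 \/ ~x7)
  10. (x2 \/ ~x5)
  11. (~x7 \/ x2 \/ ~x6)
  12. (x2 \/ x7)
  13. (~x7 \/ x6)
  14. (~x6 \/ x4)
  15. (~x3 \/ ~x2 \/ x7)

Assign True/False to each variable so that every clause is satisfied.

Pure literal: x1 appears only negated; assign x1 = False.
Pure literal: x3 appears only negated; assign x3 = False.
Set x2 = True and propagate.
Try x4 = True.
  then x6 is forced to True.
x5, x7 are now unconstrained; take x5 = True, x7 = True.
Every clause has at least one true literal under this assignment.

x1=F  x2=T  x3=F  x4=T  x5=T  x6=T  x7=T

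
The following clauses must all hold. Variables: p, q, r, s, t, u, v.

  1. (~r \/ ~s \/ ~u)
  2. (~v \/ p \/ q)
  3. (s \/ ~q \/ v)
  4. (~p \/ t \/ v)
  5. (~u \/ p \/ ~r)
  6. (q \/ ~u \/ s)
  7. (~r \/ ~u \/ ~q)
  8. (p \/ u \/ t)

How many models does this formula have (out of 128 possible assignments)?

48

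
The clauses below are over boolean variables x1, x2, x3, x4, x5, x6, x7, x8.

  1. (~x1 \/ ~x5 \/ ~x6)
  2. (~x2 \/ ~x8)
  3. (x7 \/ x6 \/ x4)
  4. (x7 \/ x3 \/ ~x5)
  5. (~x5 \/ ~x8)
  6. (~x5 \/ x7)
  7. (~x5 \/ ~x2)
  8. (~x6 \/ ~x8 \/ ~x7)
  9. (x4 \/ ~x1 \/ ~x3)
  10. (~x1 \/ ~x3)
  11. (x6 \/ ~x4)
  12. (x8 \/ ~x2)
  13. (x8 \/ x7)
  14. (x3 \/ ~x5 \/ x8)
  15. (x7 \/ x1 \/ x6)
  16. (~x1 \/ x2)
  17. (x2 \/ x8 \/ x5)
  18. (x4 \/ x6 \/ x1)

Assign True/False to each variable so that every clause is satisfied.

x1=False  x2=False  x3=True  x4=False  x5=False  x6=True  x7=False  x8=True

Branch on x1: take x1 = False.
Try x2 = False.
The remaining clauses are satisfied by x3 = True, x4 = False, x5 = False, x6 = True, x7 = False, x8 = True.
Check each clause:
  1. (~x1 \/ ~x6 \/ ~x5) — ~x5 is true.
  2. (~x8 \/ ~x2) — ~x2 is true.
  3. (x4 \/ x6 \/ x7) — x6 is true.
  4. (x3 \/ ~x5 \/ x7) — x3 is true.
  5. (~x8 \/ ~x5) — ~x5 is true.
  6. (x7 \/ ~x5) — ~x5 is true.
  7. (~x2 \/ ~x5) — ~x5 is true.
  8. (~x7 \/ ~x6 \/ ~x8) — ~x7 is true.
  9. (~x3 \/ ~x1 \/ x4) — ~x1 is true.
  10. (~x1 \/ ~x3) — ~x1 is true.
  11. (x6 \/ ~x4) — ~x4 is true.
  12. (x8 \/ ~x2) — x8 is true.
  13. (x7 \/ x8) — x8 is true.
  14. (~x5 \/ x8 \/ x3) — x8 is true.
  15. (x6 \/ x1 \/ x7) — x6 is true.
  16. (~x1 \/ x2) — ~x1 is true.
  17. (x5 \/ x8 \/ x2) — x8 is true.
  18. (x1 \/ x4 \/ x6) — x6 is true.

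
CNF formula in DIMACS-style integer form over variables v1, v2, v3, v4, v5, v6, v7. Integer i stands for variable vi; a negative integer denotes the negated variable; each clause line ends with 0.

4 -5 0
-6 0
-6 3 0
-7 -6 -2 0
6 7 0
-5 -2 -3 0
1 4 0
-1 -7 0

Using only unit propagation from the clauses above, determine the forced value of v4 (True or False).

(~v6) is a unit clause: v6 = False.
(v7 \/ v6): since v6 = False, the clause reduces to (v7). v7 = True.
From (~v1 \/ ~v7) and v7 = True: v1 = False.
(v1 \/ v4) with v1 = False leaves only v4, so v4 = True.

True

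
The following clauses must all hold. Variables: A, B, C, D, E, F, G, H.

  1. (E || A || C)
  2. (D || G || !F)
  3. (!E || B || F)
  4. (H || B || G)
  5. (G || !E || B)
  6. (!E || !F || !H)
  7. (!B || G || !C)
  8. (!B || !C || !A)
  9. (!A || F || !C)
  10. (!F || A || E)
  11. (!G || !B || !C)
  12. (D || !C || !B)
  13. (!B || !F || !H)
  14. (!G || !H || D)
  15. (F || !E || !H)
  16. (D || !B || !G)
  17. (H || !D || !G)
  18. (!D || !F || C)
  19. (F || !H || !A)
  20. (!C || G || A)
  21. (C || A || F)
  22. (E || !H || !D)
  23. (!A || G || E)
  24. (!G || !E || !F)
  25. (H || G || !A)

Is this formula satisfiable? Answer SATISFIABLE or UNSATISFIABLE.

SATISFIABLE

Try A = True.
For the remaining variables, B = False, C = False, D = False, E = False, F = True, G = True, H = False works.
Every clause has at least one true literal under this assignment.
So A=True, B=False, C=False, D=False, E=False, F=True, G=True, H=False is a satisfying assignment.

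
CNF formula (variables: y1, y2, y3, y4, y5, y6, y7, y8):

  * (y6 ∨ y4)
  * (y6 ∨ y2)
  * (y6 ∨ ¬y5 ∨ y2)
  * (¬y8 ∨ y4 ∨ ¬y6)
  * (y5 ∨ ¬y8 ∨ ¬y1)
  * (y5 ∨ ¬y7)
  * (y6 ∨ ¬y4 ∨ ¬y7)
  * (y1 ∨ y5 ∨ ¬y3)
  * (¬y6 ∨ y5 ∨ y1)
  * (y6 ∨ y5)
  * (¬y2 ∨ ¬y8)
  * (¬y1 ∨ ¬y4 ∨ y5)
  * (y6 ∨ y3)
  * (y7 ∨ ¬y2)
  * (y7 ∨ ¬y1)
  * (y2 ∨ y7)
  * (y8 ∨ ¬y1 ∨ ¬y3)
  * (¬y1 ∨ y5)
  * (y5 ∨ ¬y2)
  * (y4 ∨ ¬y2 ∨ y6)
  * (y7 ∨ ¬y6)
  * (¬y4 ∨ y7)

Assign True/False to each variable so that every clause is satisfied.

Set y1 = True and propagate.
  then y7 is forced to True.
  then y5 is forced to True.
Branch on y2: take y2 = False.
  then y6 is forced to True.
Try y3 = False.
For the remaining variables, y4 = True, y8 = True works.

y1 = T, y2 = F, y3 = F, y4 = T, y5 = T, y6 = T, y7 = T, y8 = T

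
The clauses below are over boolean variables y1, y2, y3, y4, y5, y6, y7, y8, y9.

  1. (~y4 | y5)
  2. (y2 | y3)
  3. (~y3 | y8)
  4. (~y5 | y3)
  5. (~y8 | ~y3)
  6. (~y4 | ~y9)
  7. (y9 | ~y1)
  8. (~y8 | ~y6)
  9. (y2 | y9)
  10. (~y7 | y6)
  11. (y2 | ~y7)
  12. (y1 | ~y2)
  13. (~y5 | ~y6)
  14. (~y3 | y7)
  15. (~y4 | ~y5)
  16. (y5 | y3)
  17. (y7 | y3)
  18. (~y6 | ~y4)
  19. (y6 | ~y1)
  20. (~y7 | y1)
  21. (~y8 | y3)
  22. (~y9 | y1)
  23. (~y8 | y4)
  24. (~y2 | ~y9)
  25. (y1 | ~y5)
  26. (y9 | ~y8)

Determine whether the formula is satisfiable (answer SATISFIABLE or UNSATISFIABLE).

UNSATISFIABLE

y3 = True:
  propagation gives y8=True; an empty clause results — contradiction.
y3 = False:
  propagation gives y2=True, y5=False; an empty clause results — contradiction.
Every branch closes, so no satisfying assignment exists.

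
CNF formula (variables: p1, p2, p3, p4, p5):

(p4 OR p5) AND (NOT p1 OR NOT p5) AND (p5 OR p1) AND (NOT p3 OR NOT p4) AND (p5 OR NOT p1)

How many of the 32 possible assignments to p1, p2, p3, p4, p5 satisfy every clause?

6

Satisfying assignments:
  p1=0 p2=0 p3=0 p4=0 p5=1
  p1=0 p2=0 p3=0 p4=1 p5=1
  p1=0 p2=0 p3=1 p4=0 p5=1
  p1=0 p2=1 p3=0 p4=0 p5=1
  p1=0 p2=1 p3=0 p4=1 p5=1
  p1=0 p2=1 p3=1 p4=0 p5=1
Count: 6.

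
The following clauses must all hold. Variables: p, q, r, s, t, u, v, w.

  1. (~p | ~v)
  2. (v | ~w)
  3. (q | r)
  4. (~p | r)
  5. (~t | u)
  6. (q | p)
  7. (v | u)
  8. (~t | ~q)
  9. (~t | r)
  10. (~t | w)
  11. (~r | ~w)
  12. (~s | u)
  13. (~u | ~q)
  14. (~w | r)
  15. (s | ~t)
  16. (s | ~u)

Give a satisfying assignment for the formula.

Pure literal: t appears only negated; assign t = False.
Branch on p: take p = False.
  then q is forced to True.
  then u is forced to False.
  then v is forced to True.
  then s is forced to False.
Set r = False and propagate.
  then w is forced to False.

p=False  q=True  r=False  s=False  t=False  u=False  v=True  w=False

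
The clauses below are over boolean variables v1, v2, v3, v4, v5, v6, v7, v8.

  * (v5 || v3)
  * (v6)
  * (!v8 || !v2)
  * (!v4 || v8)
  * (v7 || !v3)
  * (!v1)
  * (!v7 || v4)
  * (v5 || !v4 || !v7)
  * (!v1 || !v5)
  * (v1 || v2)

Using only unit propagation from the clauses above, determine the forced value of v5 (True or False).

(v6) stands alone — v6 = True.
(!v1) stands alone — v1 = False.
In (v2 || v1), v1 is now false; v2 must hold, so v2 = True.
(!v8 || !v2): since v2 = True, the clause reduces to (!v8). v8 = False.
(v8 || !v4) with v8 = False leaves only !v4, so v4 = False.
In (v4 || !v7), v4 is now false; !v7 must hold, so v7 = False.
(!v3 || v7) with v7 = False leaves only !v3, so v3 = False.
(v3 || v5) with v3 = False leaves only v5, so v5 = True.

True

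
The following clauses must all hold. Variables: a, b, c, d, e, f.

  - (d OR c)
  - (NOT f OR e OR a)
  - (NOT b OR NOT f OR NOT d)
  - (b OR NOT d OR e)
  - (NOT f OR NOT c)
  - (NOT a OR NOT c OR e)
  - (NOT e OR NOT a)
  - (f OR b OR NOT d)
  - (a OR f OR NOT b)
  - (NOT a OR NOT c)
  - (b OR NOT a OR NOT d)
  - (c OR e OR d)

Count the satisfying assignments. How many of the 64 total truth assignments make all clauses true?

4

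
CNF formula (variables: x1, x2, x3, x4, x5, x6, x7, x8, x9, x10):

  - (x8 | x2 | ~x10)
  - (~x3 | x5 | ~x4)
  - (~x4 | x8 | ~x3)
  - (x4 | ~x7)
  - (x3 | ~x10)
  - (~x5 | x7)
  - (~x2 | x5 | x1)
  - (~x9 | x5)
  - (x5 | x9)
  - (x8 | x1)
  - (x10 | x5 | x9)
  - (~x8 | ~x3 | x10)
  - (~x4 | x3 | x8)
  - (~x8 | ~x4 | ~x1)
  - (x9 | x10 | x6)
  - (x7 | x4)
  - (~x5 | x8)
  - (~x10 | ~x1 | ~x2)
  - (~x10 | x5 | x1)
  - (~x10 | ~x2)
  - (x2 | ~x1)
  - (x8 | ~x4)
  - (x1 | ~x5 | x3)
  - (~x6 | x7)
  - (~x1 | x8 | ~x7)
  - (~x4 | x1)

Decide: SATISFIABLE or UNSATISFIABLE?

UNSATISFIABLE

x1 = True:
  x4 = True:
    propagation gives x8=False; an empty clause results — contradiction.
  x4 = False:
    propagation gives x7=False; an empty clause results — contradiction.
x1 = False:
  propagation gives x8=True, x4=False, x7=False; an empty clause results — contradiction.
Every branch closes, so no satisfying assignment exists.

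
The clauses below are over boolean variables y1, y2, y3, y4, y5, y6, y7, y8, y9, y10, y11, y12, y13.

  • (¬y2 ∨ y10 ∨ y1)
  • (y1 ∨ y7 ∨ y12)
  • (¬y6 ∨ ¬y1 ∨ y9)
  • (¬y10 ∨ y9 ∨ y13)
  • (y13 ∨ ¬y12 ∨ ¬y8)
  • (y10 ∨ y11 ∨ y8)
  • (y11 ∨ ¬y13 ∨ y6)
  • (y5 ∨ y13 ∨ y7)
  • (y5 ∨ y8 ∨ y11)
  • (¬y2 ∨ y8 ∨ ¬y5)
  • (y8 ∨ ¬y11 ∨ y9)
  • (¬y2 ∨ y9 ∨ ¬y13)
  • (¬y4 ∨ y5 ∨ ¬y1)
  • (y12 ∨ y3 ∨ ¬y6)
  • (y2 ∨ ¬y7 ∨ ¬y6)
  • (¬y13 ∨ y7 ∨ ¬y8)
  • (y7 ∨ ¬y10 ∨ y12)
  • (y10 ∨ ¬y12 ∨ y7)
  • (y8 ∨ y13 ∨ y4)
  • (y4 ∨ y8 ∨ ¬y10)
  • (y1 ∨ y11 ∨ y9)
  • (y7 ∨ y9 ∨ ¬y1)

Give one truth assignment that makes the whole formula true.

Pure literal: y9 appears only positively; assign y9 = True.
Branch on y1: take y1 = False.
Branch on y2: take y2 = True.
  then y10 is forced to True.
For the remaining variables, y3 = False, y4 = True, y5 = False, y6 = False, y7 = True, y8 = True, y11 = True, y12 = False, y13 = True works.
Check each clause:
  1. (y10 ∨ y1 ∨ ¬y2) — y10 is true.
  2. (y7 ∨ y12 ∨ y1) — y7 is true.
  3. (y9 ∨ ¬y6 ∨ ¬y1) — y9 is true.
  4. (y13 ∨ ¬y10 ∨ y9) — y9 is true.
  5. (¬y8 ∨ ¬y12 ∨ y13) — ¬y12 is true.
  6. (y8 ∨ y11 ∨ y10) — y8 is true.
  7. (¬y13 ∨ y6 ∨ y11) — y11 is true.
  8. (y7 ∨ y5 ∨ y13) — y13 is true.
  9. (y8 ∨ y5 ∨ y11) — y8 is true.
  10. (y8 ∨ ¬y5 ∨ ¬y2) — y8 is true.
  11. (y8 ∨ y9 ∨ ¬y11) — y8 is true.
  12. (¬y13 ∨ ¬y2 ∨ y9) — y9 is true.
  13. (¬y1 ∨ y5 ∨ ¬y4) — ¬y1 is true.
  14. (y3 ∨ y12 ∨ ¬y6) — ¬y6 is true.
  15. (¬y6 ∨ ¬y7 ∨ y2) — ¬y6 is true.
  16. (¬y8 ∨ y7 ∨ ¬y13) — y7 is true.
  17. (y12 ∨ ¬y10 ∨ y7) — y7 is true.
  18. (¬y12 ∨ y10 ∨ y7) — y10 is true.
  19. (y8 ∨ y13 ∨ y4) — y8 is true.
  20. (y4 ∨ ¬y10 ∨ y8) — y8 is true.
  21. (y9 ∨ y1 ∨ y11) — y11 is true.
  22. (¬y1 ∨ y7 ∨ y9) — y9 is true.

y1 = False, y2 = True, y3 = False, y4 = True, y5 = False, y6 = False, y7 = True, y8 = True, y9 = True, y10 = True, y11 = True, y12 = False, y13 = True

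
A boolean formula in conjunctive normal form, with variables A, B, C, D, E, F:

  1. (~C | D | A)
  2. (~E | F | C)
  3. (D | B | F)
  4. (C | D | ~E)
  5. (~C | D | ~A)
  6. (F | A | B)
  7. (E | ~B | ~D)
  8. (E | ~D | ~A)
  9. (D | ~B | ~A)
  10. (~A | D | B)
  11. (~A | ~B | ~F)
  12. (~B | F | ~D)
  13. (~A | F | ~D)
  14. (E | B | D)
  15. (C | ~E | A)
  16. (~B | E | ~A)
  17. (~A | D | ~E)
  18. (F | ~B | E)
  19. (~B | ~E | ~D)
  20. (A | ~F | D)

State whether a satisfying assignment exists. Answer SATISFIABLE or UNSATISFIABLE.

Branch on A: take A = True.
Branch on B: take B = False.
  then D is forced to True.
  then E is forced to True.
  then F is forced to True.
C is now unconstrained; take C = True.
Every clause has at least one true literal under this assignment.
So A = True, B = False, C = True, D = True, E = True, F = True is a satisfying assignment.

SATISFIABLE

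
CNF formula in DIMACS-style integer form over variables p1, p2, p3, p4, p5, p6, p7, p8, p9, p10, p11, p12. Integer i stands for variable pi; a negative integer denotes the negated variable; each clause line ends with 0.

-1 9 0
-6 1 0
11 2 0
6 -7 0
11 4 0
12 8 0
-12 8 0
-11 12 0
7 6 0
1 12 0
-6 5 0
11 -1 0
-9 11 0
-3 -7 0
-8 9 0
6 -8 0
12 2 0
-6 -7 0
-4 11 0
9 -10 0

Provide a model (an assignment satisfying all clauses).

Pure literal: p3 appears only negated; assign p3 = False.
p5 occurs only positively in the remaining clauses — set p5 = True.
Branch on p1: take p1 = True.
  then p9 is forced to True.
  then p11 is forced to True.
  then p12 is forced to True.
  then p8 is forced to True.
  then p6 is forced to True.
  then p7 is forced to False.
p2, p4, p10 are now unconstrained; take p2 = False, p4 = False, p10 = False.
Every clause has at least one true literal under this assignment.

p1=1, p2=0, p3=0, p4=0, p5=1, p6=1, p7=0, p8=1, p9=1, p10=0, p11=1, p12=1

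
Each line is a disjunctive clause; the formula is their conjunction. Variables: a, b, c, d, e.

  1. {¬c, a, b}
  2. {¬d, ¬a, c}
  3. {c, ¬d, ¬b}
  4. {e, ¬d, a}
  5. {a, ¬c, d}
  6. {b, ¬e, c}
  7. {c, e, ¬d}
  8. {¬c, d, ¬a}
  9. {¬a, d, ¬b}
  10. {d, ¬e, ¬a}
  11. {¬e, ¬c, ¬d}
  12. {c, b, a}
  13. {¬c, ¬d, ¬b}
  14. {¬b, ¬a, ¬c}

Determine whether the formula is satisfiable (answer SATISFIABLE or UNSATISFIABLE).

SATISFIABLE

Try a = True.
Try b = False.
For the remaining variables, c = True, d = True, e = False works.
Every clause has at least one true literal under this assignment.
So a=True  b=False  c=True  d=True  e=False is a satisfying assignment.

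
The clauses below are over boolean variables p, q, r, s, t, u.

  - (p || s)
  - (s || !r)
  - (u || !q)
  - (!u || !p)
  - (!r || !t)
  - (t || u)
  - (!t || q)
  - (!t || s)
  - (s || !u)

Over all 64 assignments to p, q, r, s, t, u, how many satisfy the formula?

5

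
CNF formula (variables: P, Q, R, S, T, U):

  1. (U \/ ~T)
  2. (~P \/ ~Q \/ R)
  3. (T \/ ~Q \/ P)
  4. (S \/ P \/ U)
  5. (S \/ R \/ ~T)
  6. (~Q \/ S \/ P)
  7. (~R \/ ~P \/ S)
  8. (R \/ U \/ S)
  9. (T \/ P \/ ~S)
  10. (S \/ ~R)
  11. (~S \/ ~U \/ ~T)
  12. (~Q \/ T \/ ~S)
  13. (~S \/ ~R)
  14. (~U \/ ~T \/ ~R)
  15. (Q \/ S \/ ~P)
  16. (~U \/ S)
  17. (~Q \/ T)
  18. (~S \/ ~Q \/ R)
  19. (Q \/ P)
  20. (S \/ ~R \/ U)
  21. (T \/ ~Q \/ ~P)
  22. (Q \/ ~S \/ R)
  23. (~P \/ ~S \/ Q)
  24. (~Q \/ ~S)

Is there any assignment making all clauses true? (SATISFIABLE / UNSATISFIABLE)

UNSATISFIABLE

S = True:
  propagation gives R=False, Q=False; an empty clause results — contradiction.
S = False:
  propagation gives R=False, T=False, U=True; an empty clause results — contradiction.
Every branch closes, so no satisfying assignment exists.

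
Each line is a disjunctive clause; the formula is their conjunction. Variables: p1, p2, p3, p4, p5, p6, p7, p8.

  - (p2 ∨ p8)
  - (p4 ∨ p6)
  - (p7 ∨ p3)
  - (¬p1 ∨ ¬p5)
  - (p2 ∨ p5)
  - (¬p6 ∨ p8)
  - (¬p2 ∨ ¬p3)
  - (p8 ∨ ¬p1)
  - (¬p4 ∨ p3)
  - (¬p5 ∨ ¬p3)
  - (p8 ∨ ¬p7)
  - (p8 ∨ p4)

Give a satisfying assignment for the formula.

p1 = F, p2 = T, p3 = F, p4 = F, p5 = F, p6 = T, p7 = T, p8 = T

p1 occurs only negated in the remaining clauses — set p1 = False.
Pure literal: p8 appears only positively; assign p8 = True.
Set p2 = True and propagate.
  then p3 is forced to False.
  then p7 is forced to True.
  then p4 is forced to False.
  then p6 is forced to True.
p5 is now unconstrained; take p5 = False.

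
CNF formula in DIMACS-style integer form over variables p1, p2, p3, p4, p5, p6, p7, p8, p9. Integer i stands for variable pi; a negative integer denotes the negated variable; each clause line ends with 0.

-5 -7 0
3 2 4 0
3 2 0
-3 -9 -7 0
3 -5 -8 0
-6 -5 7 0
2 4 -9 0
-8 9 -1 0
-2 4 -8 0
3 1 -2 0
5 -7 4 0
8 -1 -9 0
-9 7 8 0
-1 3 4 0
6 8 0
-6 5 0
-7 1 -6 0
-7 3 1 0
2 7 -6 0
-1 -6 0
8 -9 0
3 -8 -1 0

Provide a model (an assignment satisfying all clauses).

p1=False  p2=False  p3=True  p4=True  p5=True  p6=False  p7=False  p8=True  p9=False

Check each clause:
  1. (~p5 | ~p7) — ~p7 is true.
  2. (p4 | p2 | p3) — p3 is true.
  3. (p3 | p2) — p3 is true.
  4. (~p9 | ~p3 | ~p7) — ~p7 is true.
  5. (~p8 | p3 | ~p5) — p3 is true.
  6. (p7 | ~p5 | ~p6) — ~p6 is true.
  7. (p2 | p4 | ~p9) — p4 is true.
  8. (p9 | ~p1 | ~p8) — ~p1 is true.
  9. (~p2 | p4 | ~p8) — p4 is true.
  10. (~p2 | p1 | p3) — p3 is true.
  11. (p4 | p5 | ~p7) — ~p7 is true.
  12. (~p9 | p8 | ~p1) — p8 is true.
  13. (~p9 | p8 | p7) — p8 is true.
  14. (p4 | ~p1 | p3) — p3 is true.
  15. (p6 | p8) — p8 is true.
  16. (~p6 | p5) — ~p6 is true.
  17. (~p7 | ~p6 | p1) — ~p6 is true.
  18. (p1 | ~p7 | p3) — p3 is true.
  19. (~p6 | p2 | p7) — ~p6 is true.
  20. (~p1 | ~p6) — ~p6 is true.
  21. (~p9 | p8) — p8 is true.
  22. (~p8 | ~p1 | p3) — p3 is true.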